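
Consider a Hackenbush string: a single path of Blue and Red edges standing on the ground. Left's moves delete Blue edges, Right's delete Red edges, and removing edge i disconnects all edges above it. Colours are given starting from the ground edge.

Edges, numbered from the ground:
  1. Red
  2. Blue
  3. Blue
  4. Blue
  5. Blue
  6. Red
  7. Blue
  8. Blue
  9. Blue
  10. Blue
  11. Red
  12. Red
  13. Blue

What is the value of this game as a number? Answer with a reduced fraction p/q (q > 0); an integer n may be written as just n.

-269/4096

step 1: add Red to get R; options L={ none } R={ 0 } ⇒ -1
step 2: add Blue to get RB; options L={ -1 } R={ 0 } ⇒ -1/2
step 3: add Blue to get RBB; options L={ -1,-1/2 } R={ 0 } ⇒ -1/4
step 4: add Blue to get RBBB; options L={ -1,-1/2,-1/4 } R={ 0 } ⇒ -1/8
step 5: add Blue to get RBBBB; options L={ -1,-1/2,-1/4,-1/8 } R={ 0 } ⇒ -1/16
step 6: add Red to get RBBBBR; options L={ -1,-1/2,-1/4,-1/8 } R={ -1/16,0 } ⇒ -3/32
step 7: add Blue to get RBBBBRB; options L={ -1,-1/2,-1/4,-1/8,-3/32 } R={ -1/16,0 } ⇒ -5/64
step 8: add Blue to get RBBBBRBB; options L={ -1,-1/2,-1/4,-1/8,-3/32,-5/64 } R={ -1/16,0 } ⇒ -9/128
step 9: add Blue to get RBBBBRBBB; options L={ -1,-1/2,-1/4,-1/8,-3/32,-5/64,-9/128 } R={ -1/16,0 } ⇒ -17/256
step 10: add Blue to get RBBBBRBBBB; options L={ -1,-1/2,-1/4,-1/8,-3/32,-5/64,-9/128,-17/256 } R={ -1/16,0 } ⇒ -33/512
step 11: add Red to get RBBBBRBBBBR; options L={ -1,-1/2,-1/4,-1/8,-3/32,-5/64,-9/128,-17/256 } R={ -33/512,-1/16,0 } ⇒ -67/1024
step 12: add Red to get RBBBBRBBBBRR; options L={ -1,-1/2,-1/4,-1/8,-3/32,-5/64,-9/128,-17/256 } R={ -67/1024,-33/512,-1/16,0 } ⇒ -135/2048
step 13: add Blue to get RBBBBRBBBBRRB; options L={ -1,-1/2,-1/4,-1/8,-3/32,-5/64,-9/128,-17/256,-135/2048 } R={ -67/1024,-33/512,-1/16,0 } ⇒ -269/4096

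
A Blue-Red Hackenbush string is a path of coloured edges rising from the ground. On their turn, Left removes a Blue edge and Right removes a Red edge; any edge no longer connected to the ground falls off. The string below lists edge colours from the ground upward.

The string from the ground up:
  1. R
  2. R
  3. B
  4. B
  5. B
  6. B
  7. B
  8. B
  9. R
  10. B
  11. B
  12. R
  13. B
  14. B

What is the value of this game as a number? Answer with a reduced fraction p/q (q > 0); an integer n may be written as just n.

-4169/4096

Build G(s[:k]) for k = 1..14, string s = R R B B B B B B R B B R B B.
edge 1 of 14 (R): { — | 0 } -> -1
edge 2 of 14 (R): { — | -1; 0 } -> -2
edge 3 of 14 (B): { -2 | -1; 0 } -> -3/2
edge 4 of 14 (B): { -2; -3/2 | -1; 0 } -> -5/4
edge 5 of 14 (B): { -2; -3/2; -5/4 | -1; 0 } -> -9/8
edge 6 of 14 (B): { -2; -3/2; -5/4; -9/8 | -1; 0 } -> -17/16
edge 7 of 14 (B): { -2; -3/2; -5/4; -9/8; -17/16 | -1; 0 } -> -33/32
edge 8 of 14 (B): { -2; -3/2; -5/4; -9/8; -17/16; -33/32 | -1; 0 } -> -65/64
edge 9 of 14 (R): { -2; -3/2; -5/4; -9/8; -17/16; -33/32 | -65/64; -1; 0 } -> -131/128
edge 10 of 14 (B): { -2; -3/2; -5/4; -9/8; -17/16; -33/32; -131/128 | -65/64; -1; 0 } -> -261/256
edge 11 of 14 (B): { -2; -3/2; -5/4; -9/8; -17/16; -33/32; -131/128; -261/256 | -65/64; -1; 0 } -> -521/512
edge 12 of 14 (R): { -2; -3/2; -5/4; -9/8; -17/16; -33/32; -131/128; -261/256 | -521/512; -65/64; -1; 0 } -> -1043/1024
edge 13 of 14 (B): { -2; -3/2; -5/4; -9/8; -17/16; -33/32; -131/128; -261/256; -1043/1024 | -521/512; -65/64; -1; 0 } -> -2085/2048
edge 14 of 14 (B): { -2; -3/2; -5/4; -9/8; -17/16; -33/32; -131/128; -261/256; -1043/1024; -2085/2048 | -521/512; -65/64; -1; 0 } -> -4169/4096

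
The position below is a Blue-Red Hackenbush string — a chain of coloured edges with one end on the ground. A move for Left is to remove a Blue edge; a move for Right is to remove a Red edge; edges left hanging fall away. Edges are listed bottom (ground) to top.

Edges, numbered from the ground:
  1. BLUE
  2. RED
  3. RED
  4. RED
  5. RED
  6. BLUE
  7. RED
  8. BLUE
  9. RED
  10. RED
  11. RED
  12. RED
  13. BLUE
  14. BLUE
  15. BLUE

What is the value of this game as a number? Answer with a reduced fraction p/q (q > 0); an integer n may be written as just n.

1295/16384

edge 1 of 15 (BLUE): { 0 |  } => 1
edge 2 of 15 (RED): { 0 | 1 } => 1/2
edge 3 of 15 (RED): { 0 | 1/2; 1 } => 1/4
edge 4 of 15 (RED): { 0 | 1/4; 1/2; 1 } => 1/8
edge 5 of 15 (RED): { 0 | 1/8; 1/4; 1/2; 1 } => 1/16
edge 6 of 15 (BLUE): { 0; 1/16 | 1/8; 1/4; 1/2; 1 } => 3/32
edge 7 of 15 (RED): { 0; 1/16 | 3/32; 1/8; 1/4; 1/2; 1 } => 5/64
edge 8 of 15 (BLUE): { 0; 1/16; 5/64 | 3/32; 1/8; 1/4; 1/2; 1 } => 11/128
edge 9 of 15 (RED): { 0; 1/16; 5/64 | 11/128; 3/32; 1/8; 1/4; 1/2; 1 } => 21/256
edge 10 of 15 (RED): { 0; 1/16; 5/64 | 21/256; 11/128; 3/32; 1/8; 1/4; 1/2; 1 } => 41/512
edge 11 of 15 (RED): { 0; 1/16; 5/64 | 41/512; 21/256; 11/128; 3/32; 1/8; 1/4; 1/2; 1 } => 81/1024
edge 12 of 15 (RED): { 0; 1/16; 5/64 | 81/1024; 41/512; 21/256; 11/128; 3/32; 1/8; 1/4; 1/2; 1 } => 161/2048
edge 13 of 15 (BLUE): { 0; 1/16; 5/64; 161/2048 | 81/1024; 41/512; 21/256; 11/128; 3/32; 1/8; 1/4; 1/2; 1 } => 323/4096
edge 14 of 15 (BLUE): { 0; 1/16; 5/64; 161/2048; 323/4096 | 81/1024; 41/512; 21/256; 11/128; 3/32; 1/8; 1/4; 1/2; 1 } => 647/8192
edge 15 of 15 (BLUE): { 0; 1/16; 5/64; 161/2048; 323/4096; 647/8192 | 81/1024; 41/512; 21/256; 11/128; 3/32; 1/8; 1/4; 1/2; 1 } => 1295/16384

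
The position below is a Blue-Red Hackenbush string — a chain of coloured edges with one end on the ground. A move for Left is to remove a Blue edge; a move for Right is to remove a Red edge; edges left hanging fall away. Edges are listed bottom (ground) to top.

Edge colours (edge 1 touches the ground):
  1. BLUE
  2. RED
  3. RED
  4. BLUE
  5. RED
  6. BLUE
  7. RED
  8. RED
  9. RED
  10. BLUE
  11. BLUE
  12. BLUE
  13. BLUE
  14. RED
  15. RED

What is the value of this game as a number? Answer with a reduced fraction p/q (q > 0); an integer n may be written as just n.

5241/16384

Build g(s[:k]) for k = 1..15, string s = BLUE RED RED BLUE RED BLUE RED RED RED BLUE BLUE BLUE BLUE RED RED.
1 of 15 · B · max L 0 · min R +∞ -> 1
2 of 15 · BR · max L 0 · min R 1 -> 1/2
3 of 15 · BRR · max L 0 · min R 1/2 -> 1/4
4 of 15 · BRRB · max L 1/4 · min R 1/2 -> 3/8
5 of 15 · BRRBR · max L 1/4 · min R 3/8 -> 5/16
6 of 15 · BRRBRB · max L 5/16 · min R 3/8 -> 11/32
7 of 15 · BRRBRBR · max L 5/16 · min R 11/32 -> 21/64
8 of 15 · BRRBRBRR · max L 5/16 · min R 21/64 -> 41/128
9 of 15 · BRRBRBRRR · max L 5/16 · min R 41/128 -> 81/256
10 of 15 · BRRBRBRRRB · max L 81/256 · min R 41/128 -> 163/512
11 of 15 · BRRBRBRRRBB · max L 163/512 · min R 41/128 -> 327/1024
12 of 15 · BRRBRBRRRBBB · max L 327/1024 · min R 41/128 -> 655/2048
13 of 15 · BRRBRBRRRBBBB · max L 655/2048 · min R 41/128 -> 1311/4096
14 of 15 · BRRBRBRRRBBBBR · max L 655/2048 · min R 1311/4096 -> 2621/8192
15 of 15 · BRRBRBRRRBBBBRR · max L 655/2048 · min R 2621/8192 -> 5241/16384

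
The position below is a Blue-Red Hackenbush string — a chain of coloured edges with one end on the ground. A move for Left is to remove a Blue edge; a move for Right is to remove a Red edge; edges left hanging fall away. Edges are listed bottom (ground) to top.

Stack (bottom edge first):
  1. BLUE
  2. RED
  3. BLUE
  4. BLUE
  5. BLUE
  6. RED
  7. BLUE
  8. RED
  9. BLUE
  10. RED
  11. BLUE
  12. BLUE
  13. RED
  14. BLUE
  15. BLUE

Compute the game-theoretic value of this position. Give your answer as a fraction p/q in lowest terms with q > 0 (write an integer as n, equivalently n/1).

15031/16384

g_1 [B]  L=[0]  R=[(no moves)]  gives 1
g_2 [BR]  L=[0]  R=[1]  gives 1/2
g_3 [BRB]  L=[0, 1/2]  R=[1]  gives 3/4
g_4 [BRBB]  L=[0, 1/2, 3/4]  R=[1]  gives 7/8
g_5 [BRBBB]  L=[0, 1/2, 3/4, 7/8]  R=[1]  gives 15/16
g_6 [BRBBBR]  L=[0, 1/2, 3/4, 7/8]  R=[15/16, 1]  gives 29/32
g_7 [BRBBBRB]  L=[0, 1/2, 3/4, 7/8, 29/32]  R=[15/16, 1]  gives 59/64
g_8 [BRBBBRBR]  L=[0, 1/2, 3/4, 7/8, 29/32]  R=[59/64, 15/16, 1]  gives 117/128
g_9 [BRBBBRBRB]  L=[0, 1/2, 3/4, 7/8, 29/32, 117/128]  R=[59/64, 15/16, 1]  gives 235/256
g_10 [BRBBBRBRBR]  L=[0, 1/2, 3/4, 7/8, 29/32, 117/128]  R=[235/256, 59/64, 15/16, 1]  gives 469/512
g_11 [BRBBBRBRBRB]  L=[0, 1/2, 3/4, 7/8, 29/32, 117/128, 469/512]  R=[235/256, 59/64, 15/16, 1]  gives 939/1024
g_12 [BRBBBRBRBRBB]  L=[0, 1/2, 3/4, 7/8, 29/32, 117/128, 469/512, 939/1024]  R=[235/256, 59/64, 15/16, 1]  gives 1879/2048
g_13 [BRBBBRBRBRBBR]  L=[0, 1/2, 3/4, 7/8, 29/32, 117/128, 469/512, 939/1024]  R=[1879/2048, 235/256, 59/64, 15/16, 1]  gives 3757/4096
g_14 [BRBBBRBRBRBBRB]  L=[0, 1/2, 3/4, 7/8, 29/32, 117/128, 469/512, 939/1024, 3757/4096]  R=[1879/2048, 235/256, 59/64, 15/16, 1]  gives 7515/8192
g_15 [BRBBBRBRBRBBRBB]  L=[0, 1/2, 3/4, 7/8, 29/32, 117/128, 469/512, 939/1024, 3757/4096, 7515/8192]  R=[1879/2048, 235/256, 59/64, 15/16, 1]  gives 15031/16384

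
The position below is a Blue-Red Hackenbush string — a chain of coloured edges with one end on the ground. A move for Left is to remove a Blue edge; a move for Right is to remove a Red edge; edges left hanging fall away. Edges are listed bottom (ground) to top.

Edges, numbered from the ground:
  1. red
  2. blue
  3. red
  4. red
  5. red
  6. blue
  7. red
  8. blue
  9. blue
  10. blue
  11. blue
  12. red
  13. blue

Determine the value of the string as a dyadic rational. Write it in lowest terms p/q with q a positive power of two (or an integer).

-3717/4096

step 1: add red to get r; options L={ — } R={ 0 } so -1
step 2: add blue to get rb; options L={ -1 } R={ 0 } so -1/2
step 3: add red to get rbr; options L={ -1 } R={ -1/2,0 } so -3/4
step 4: add red to get rbrr; options L={ -1 } R={ -3/4,-1/2,0 } so -7/8
step 5: add red to get rbrrr; options L={ -1 } R={ -7/8,-3/4,-1/2,0 } so -15/16
step 6: add blue to get rbrrrb; options L={ -1,-15/16 } R={ -7/8,-3/4,-1/2,0 } so -29/32
step 7: add red to get rbrrrbr; options L={ -1,-15/16 } R={ -29/32,-7/8,-3/4,-1/2,0 } so -59/64
step 8: add blue to get rbrrrbrb; options L={ -1,-15/16,-59/64 } R={ -29/32,-7/8,-3/4,-1/2,0 } so -117/128
step 9: add blue to get rbrrrbrbb; options L={ -1,-15/16,-59/64,-117/128 } R={ -29/32,-7/8,-3/4,-1/2,0 } so -233/256
step 10: add blue to get rbrrrbrbbb; options L={ -1,-15/16,-59/64,-117/128,-233/256 } R={ -29/32,-7/8,-3/4,-1/2,0 } so -465/512
step 11: add blue to get rbrrrbrbbbb; options L={ -1,-15/16,-59/64,-117/128,-233/256,-465/512 } R={ -29/32,-7/8,-3/4,-1/2,0 } so -929/1024
step 12: add red to get rbrrrbrbbbbr; options L={ -1,-15/16,-59/64,-117/128,-233/256,-465/512 } R={ -929/1024,-29/32,-7/8,-3/4,-1/2,0 } so -1859/2048
step 13: add blue to get rbrrrbrbbbbrb; options L={ -1,-15/16,-59/64,-117/128,-233/256,-465/512,-1859/2048 } R={ -929/1024,-29/32,-7/8,-3/4,-1/2,0 } so -3717/4096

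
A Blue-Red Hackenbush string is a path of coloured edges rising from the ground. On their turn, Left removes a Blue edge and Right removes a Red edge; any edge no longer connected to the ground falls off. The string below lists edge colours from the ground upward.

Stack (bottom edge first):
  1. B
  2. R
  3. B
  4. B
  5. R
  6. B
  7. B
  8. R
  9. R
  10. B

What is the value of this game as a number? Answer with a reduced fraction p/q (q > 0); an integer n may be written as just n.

Recurse on prefixes of the 10-edge string B R B B R B B R R B:
edge 1 of 10 (B): { 0 | · } → 1
edge 2 of 10 (R): { 0 | 1 } → 1/2
edge 3 of 10 (B): { 0 1/2 | 1 } → 3/4
edge 4 of 10 (B): { 0 1/2 3/4 | 1 } → 7/8
edge 5 of 10 (R): { 0 1/2 3/4 | 7/8 1 } → 13/16
edge 6 of 10 (B): { 0 1/2 3/4 13/16 | 7/8 1 } → 27/32
edge 7 of 10 (B): { 0 1/2 3/4 13/16 27/32 | 7/8 1 } → 55/64
edge 8 of 10 (R): { 0 1/2 3/4 13/16 27/32 | 55/64 7/8 1 } → 109/128
edge 9 of 10 (R): { 0 1/2 3/4 13/16 27/32 | 109/128 55/64 7/8 1 } → 217/256
edge 10 of 10 (B): { 0 1/2 3/4 13/16 27/32 217/256 | 109/128 55/64 7/8 1 } → 435/512

435/512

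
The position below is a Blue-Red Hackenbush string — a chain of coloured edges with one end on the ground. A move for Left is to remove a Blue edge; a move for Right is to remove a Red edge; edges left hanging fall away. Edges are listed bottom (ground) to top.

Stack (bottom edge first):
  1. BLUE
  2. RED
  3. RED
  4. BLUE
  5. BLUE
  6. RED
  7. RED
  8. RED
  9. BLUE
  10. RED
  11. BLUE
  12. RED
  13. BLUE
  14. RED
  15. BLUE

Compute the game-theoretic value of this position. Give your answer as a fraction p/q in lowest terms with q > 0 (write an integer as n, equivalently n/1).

Build g(s[:k]) for k = 1..15, string s = BLUE RED RED BLUE BLUE RED RED RED BLUE RED BLUE RED BLUE RED BLUE.
step 1: add BLUE to get B; options L={ 0 } R={ none } => 1
step 2: add RED to get BR; options L={ 0 } R={ 1 } => 1/2
step 3: add RED to get BRR; options L={ 0 } R={ 1/2, 1 } => 1/4
step 4: add BLUE to get BRRB; options L={ 0, 1/4 } R={ 1/2, 1 } => 3/8
step 5: add BLUE to get BRRBB; options L={ 0, 1/4, 3/8 } R={ 1/2, 1 } => 7/16
step 6: add RED to get BRRBBR; options L={ 0, 1/4, 3/8 } R={ 7/16, 1/2, 1 } => 13/32
step 7: add RED to get BRRBBRR; options L={ 0, 1/4, 3/8 } R={ 13/32, 7/16, 1/2, 1 } => 25/64
step 8: add RED to get BRRBBRRR; options L={ 0, 1/4, 3/8 } R={ 25/64, 13/32, 7/16, 1/2, 1 } => 49/128
step 9: add BLUE to get BRRBBRRRB; options L={ 0, 1/4, 3/8, 49/128 } R={ 25/64, 13/32, 7/16, 1/2, 1 } => 99/256
step 10: add RED to get BRRBBRRRBR; options L={ 0, 1/4, 3/8, 49/128 } R={ 99/256, 25/64, 13/32, 7/16, 1/2, 1 } => 197/512
step 11: add BLUE to get BRRBBRRRBRB; options L={ 0, 1/4, 3/8, 49/128, 197/512 } R={ 99/256, 25/64, 13/32, 7/16, 1/2, 1 } => 395/1024
step 12: add RED to get BRRBBRRRBRBR; options L={ 0, 1/4, 3/8, 49/128, 197/512 } R={ 395/1024, 99/256, 25/64, 13/32, 7/16, 1/2, 1 } => 789/2048
step 13: add BLUE to get BRRBBRRRBRBRB; options L={ 0, 1/4, 3/8, 49/128, 197/512, 789/2048 } R={ 395/1024, 99/256, 25/64, 13/32, 7/16, 1/2, 1 } => 1579/4096
step 14: add RED to get BRRBBRRRBRBRBR; options L={ 0, 1/4, 3/8, 49/128, 197/512, 789/2048 } R={ 1579/4096, 395/1024, 99/256, 25/64, 13/32, 7/16, 1/2, 1 } => 3157/8192
step 15: add BLUE to get BRRBBRRRBRBRBRB; options L={ 0, 1/4, 3/8, 49/128, 197/512, 789/2048, 3157/8192 } R={ 1579/4096, 395/1024, 99/256, 25/64, 13/32, 7/16, 1/2, 1 } => 6315/16384

6315/16384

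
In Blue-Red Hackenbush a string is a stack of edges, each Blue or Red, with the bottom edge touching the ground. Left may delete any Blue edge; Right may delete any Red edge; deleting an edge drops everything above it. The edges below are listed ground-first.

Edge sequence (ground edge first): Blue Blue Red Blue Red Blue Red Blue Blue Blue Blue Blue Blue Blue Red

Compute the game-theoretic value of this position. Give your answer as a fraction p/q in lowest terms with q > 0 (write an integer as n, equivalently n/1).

Recurse on prefixes of the 15-edge string Blue Blue Red Blue Red Blue Red Blue Blue Blue Blue Blue Blue Blue Red:
step 1: add Blue to get B; options L={ 0 } R={ none } -> 1
step 2: add Blue to get BB; options L={ 0, 1 } R={ none } -> 2
step 3: add Red to get BBR; options L={ 0, 1 } R={ 2 } -> 3/2
step 4: add Blue to get BBRB; options L={ 0, 1, 3/2 } R={ 2 } -> 7/4
step 5: add Red to get BBRBR; options L={ 0, 1, 3/2 } R={ 7/4, 2 } -> 13/8
step 6: add Blue to get BBRBRB; options L={ 0, 1, 3/2, 13/8 } R={ 7/4, 2 } -> 27/16
step 7: add Red to get BBRBRBR; options L={ 0, 1, 3/2, 13/8 } R={ 27/16, 7/4, 2 } -> 53/32
step 8: add Blue to get BBRBRBRB; options L={ 0, 1, 3/2, 13/8, 53/32 } R={ 27/16, 7/4, 2 } -> 107/64
step 9: add Blue to get BBRBRBRBB; options L={ 0, 1, 3/2, 13/8, 53/32, 107/64 } R={ 27/16, 7/4, 2 } -> 215/128
step 10: add Blue to get BBRBRBRBBB; options L={ 0, 1, 3/2, 13/8, 53/32, 107/64, 215/128 } R={ 27/16, 7/4, 2 } -> 431/256
step 11: add Blue to get BBRBRBRBBBB; options L={ 0, 1, 3/2, 13/8, 53/32, 107/64, 215/128, 431/256 } R={ 27/16, 7/4, 2 } -> 863/512
step 12: add Blue to get BBRBRBRBBBBB; options L={ 0, 1, 3/2, 13/8, 53/32, 107/64, 215/128, 431/256, 863/512 } R={ 27/16, 7/4, 2 } -> 1727/1024
step 13: add Blue to get BBRBRBRBBBBBB; options L={ 0, 1, 3/2, 13/8, 53/32, 107/64, 215/128, 431/256, 863/512, 1727/1024 } R={ 27/16, 7/4, 2 } -> 3455/2048
step 14: add Blue to get BBRBRBRBBBBBBB; options L={ 0, 1, 3/2, 13/8, 53/32, 107/64, 215/128, 431/256, 863/512, 1727/1024, 3455/2048 } R={ 27/16, 7/4, 2 } -> 6911/4096
step 15: add Red to get BBRBRBRBBBBBBBR; options L={ 0, 1, 3/2, 13/8, 53/32, 107/64, 215/128, 431/256, 863/512, 1727/1024, 3455/2048 } R={ 6911/4096, 27/16, 7/4, 2 } -> 13821/8192

13821/8192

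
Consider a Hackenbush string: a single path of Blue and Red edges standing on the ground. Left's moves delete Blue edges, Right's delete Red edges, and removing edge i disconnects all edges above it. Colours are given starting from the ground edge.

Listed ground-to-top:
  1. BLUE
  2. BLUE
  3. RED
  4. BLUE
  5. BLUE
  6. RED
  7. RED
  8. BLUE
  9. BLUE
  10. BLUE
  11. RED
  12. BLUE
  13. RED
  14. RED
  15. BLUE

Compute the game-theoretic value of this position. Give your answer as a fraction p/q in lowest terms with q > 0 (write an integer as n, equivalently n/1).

14803/8192

edge 1 of 15 (BLUE): { 0 |  } so 1
edge 2 of 15 (BLUE): { 0; 1 |  } so 2
edge 3 of 15 (RED): { 0; 1 | 2 } so 3/2
edge 4 of 15 (BLUE): { 0; 1; 3/2 | 2 } so 7/4
edge 5 of 15 (BLUE): { 0; 1; 3/2; 7/4 | 2 } so 15/8
edge 6 of 15 (RED): { 0; 1; 3/2; 7/4 | 15/8; 2 } so 29/16
edge 7 of 15 (RED): { 0; 1; 3/2; 7/4 | 29/16; 15/8; 2 } so 57/32
edge 8 of 15 (BLUE): { 0; 1; 3/2; 7/4; 57/32 | 29/16; 15/8; 2 } so 115/64
edge 9 of 15 (BLUE): { 0; 1; 3/2; 7/4; 57/32; 115/64 | 29/16; 15/8; 2 } so 231/128
edge 10 of 15 (BLUE): { 0; 1; 3/2; 7/4; 57/32; 115/64; 231/128 | 29/16; 15/8; 2 } so 463/256
edge 11 of 15 (RED): { 0; 1; 3/2; 7/4; 57/32; 115/64; 231/128 | 463/256; 29/16; 15/8; 2 } so 925/512
edge 12 of 15 (BLUE): { 0; 1; 3/2; 7/4; 57/32; 115/64; 231/128; 925/512 | 463/256; 29/16; 15/8; 2 } so 1851/1024
edge 13 of 15 (RED): { 0; 1; 3/2; 7/4; 57/32; 115/64; 231/128; 925/512 | 1851/1024; 463/256; 29/16; 15/8; 2 } so 3701/2048
edge 14 of 15 (RED): { 0; 1; 3/2; 7/4; 57/32; 115/64; 231/128; 925/512 | 3701/2048; 1851/1024; 463/256; 29/16; 15/8; 2 } so 7401/4096
edge 15 of 15 (BLUE): { 0; 1; 3/2; 7/4; 57/32; 115/64; 231/128; 925/512; 7401/4096 | 3701/2048; 1851/1024; 463/256; 29/16; 15/8; 2 } so 14803/8192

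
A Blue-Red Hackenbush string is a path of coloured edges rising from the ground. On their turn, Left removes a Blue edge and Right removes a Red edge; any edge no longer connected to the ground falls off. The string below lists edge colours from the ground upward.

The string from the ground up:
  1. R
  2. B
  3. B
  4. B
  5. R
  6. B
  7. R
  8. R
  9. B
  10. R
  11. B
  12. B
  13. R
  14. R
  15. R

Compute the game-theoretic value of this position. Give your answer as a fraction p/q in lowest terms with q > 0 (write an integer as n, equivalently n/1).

-2895/16384

Prefix values for R B B B R B R R B R B B R R R via {L|R} + simplicity:
edge 1 of 15 (R): {  | 0 } → -1
edge 2 of 15 (B): { -1 | 0 } → -1/2
edge 3 of 15 (B): { -1; -1/2 | 0 } → -1/4
edge 4 of 15 (B): { -1; -1/2; -1/4 | 0 } → -1/8
edge 5 of 15 (R): { -1; -1/2; -1/4 | -1/8; 0 } → -3/16
edge 6 of 15 (B): { -1; -1/2; -1/4; -3/16 | -1/8; 0 } → -5/32
edge 7 of 15 (R): { -1; -1/2; -1/4; -3/16 | -5/32; -1/8; 0 } → -11/64
edge 8 of 15 (R): { -1; -1/2; -1/4; -3/16 | -11/64; -5/32; -1/8; 0 } → -23/128
edge 9 of 15 (B): { -1; -1/2; -1/4; -3/16; -23/128 | -11/64; -5/32; -1/8; 0 } → -45/256
edge 10 of 15 (R): { -1; -1/2; -1/4; -3/16; -23/128 | -45/256; -11/64; -5/32; -1/8; 0 } → -91/512
edge 11 of 15 (B): { -1; -1/2; -1/4; -3/16; -23/128; -91/512 | -45/256; -11/64; -5/32; -1/8; 0 } → -181/1024
edge 12 of 15 (B): { -1; -1/2; -1/4; -3/16; -23/128; -91/512; -181/1024 | -45/256; -11/64; -5/32; -1/8; 0 } → -361/2048
edge 13 of 15 (R): { -1; -1/2; -1/4; -3/16; -23/128; -91/512; -181/1024 | -361/2048; -45/256; -11/64; -5/32; -1/8; 0 } → -723/4096
edge 14 of 15 (R): { -1; -1/2; -1/4; -3/16; -23/128; -91/512; -181/1024 | -723/4096; -361/2048; -45/256; -11/64; -5/32; -1/8; 0 } → -1447/8192
edge 15 of 15 (R): { -1; -1/2; -1/4; -3/16; -23/128; -91/512; -181/1024 | -1447/8192; -723/4096; -361/2048; -45/256; -11/64; -5/32; -1/8; 0 } → -2895/16384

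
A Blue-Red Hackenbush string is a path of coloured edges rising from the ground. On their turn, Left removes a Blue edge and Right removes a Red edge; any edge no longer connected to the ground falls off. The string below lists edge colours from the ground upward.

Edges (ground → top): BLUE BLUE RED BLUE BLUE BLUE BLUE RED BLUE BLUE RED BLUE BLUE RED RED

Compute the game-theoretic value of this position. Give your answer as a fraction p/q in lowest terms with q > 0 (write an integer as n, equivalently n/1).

1 of 15 · B · max L 0 · min R +∞ ⇒ 1
2 of 15 · BB · max L 1 · min R +∞ ⇒ 2
3 of 15 · BBR · max L 1 · min R 2 ⇒ 3/2
4 of 15 · BBRB · max L 3/2 · min R 2 ⇒ 7/4
5 of 15 · BBRBB · max L 7/4 · min R 2 ⇒ 15/8
6 of 15 · BBRBBB · max L 15/8 · min R 2 ⇒ 31/16
7 of 15 · BBRBBBB · max L 31/16 · min R 2 ⇒ 63/32
8 of 15 · BBRBBBBR · max L 31/16 · min R 63/32 ⇒ 125/64
9 of 15 · BBRBBBBRB · max L 125/64 · min R 63/32 ⇒ 251/128
10 of 15 · BBRBBBBRBB · max L 251/128 · min R 63/32 ⇒ 503/256
11 of 15 · BBRBBBBRBBR · max L 251/128 · min R 503/256 ⇒ 1005/512
12 of 15 · BBRBBBBRBBRB · max L 1005/512 · min R 503/256 ⇒ 2011/1024
13 of 15 · BBRBBBBRBBRBB · max L 2011/1024 · min R 503/256 ⇒ 4023/2048
14 of 15 · BBRBBBBRBBRBBR · max L 2011/1024 · min R 4023/2048 ⇒ 8045/4096
15 of 15 · BBRBBBBRBBRBBRR · max L 2011/1024 · min R 8045/4096 ⇒ 16089/8192

16089/8192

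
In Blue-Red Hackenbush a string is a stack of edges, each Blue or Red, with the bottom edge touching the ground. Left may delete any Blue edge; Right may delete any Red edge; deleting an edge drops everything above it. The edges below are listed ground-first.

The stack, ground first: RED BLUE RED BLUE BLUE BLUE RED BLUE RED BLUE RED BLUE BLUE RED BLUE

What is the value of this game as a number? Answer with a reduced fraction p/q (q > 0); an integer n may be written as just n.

Recurse on prefixes of the 15-edge string RED BLUE RED BLUE BLUE BLUE RED BLUE RED BLUE RED BLUE BLUE RED BLUE:
g(R) = { · | 0 } ⇒ -1
g(RB) = { -1 | 0 } ⇒ -1/2
g(RBR) = { -1 | -1/2, 0 } ⇒ -3/4
g(RBRB) = { -1, -3/4 | -1/2, 0 } ⇒ -5/8
g(RBRBB) = { -1, -3/4, -5/8 | -1/2, 0 } ⇒ -9/16
g(RBRBBB) = { -1, -3/4, -5/8, -9/16 | -1/2, 0 } ⇒ -17/32
g(RBRBBBR) = { -1, -3/4, -5/8, -9/16 | -17/32, -1/2, 0 } ⇒ -35/64
g(RBRBBBRB) = { -1, -3/4, -5/8, -9/16, -35/64 | -17/32, -1/2, 0 } ⇒ -69/128
g(RBRBBBRBR) = { -1, -3/4, -5/8, -9/16, -35/64 | -69/128, -17/32, -1/2, 0 } ⇒ -139/256
g(RBRBBBRBRB) = { -1, -3/4, -5/8, -9/16, -35/64, -139/256 | -69/128, -17/32, -1/2, 0 } ⇒ -277/512
g(RBRBBBRBRBR) = { -1, -3/4, -5/8, -9/16, -35/64, -139/256 | -277/512, -69/128, -17/32, -1/2, 0 } ⇒ -555/1024
g(RBRBBBRBRBRB) = { -1, -3/4, -5/8, -9/16, -35/64, -139/256, -555/1024 | -277/512, -69/128, -17/32, -1/2, 0 } ⇒ -1109/2048
g(RBRBBBRBRBRBB) = { -1, -3/4, -5/8, -9/16, -35/64, -139/256, -555/1024, -1109/2048 | -277/512, -69/128, -17/32, -1/2, 0 } ⇒ -2217/4096
g(RBRBBBRBRBRBBR) = { -1, -3/4, -5/8, -9/16, -35/64, -139/256, -555/1024, -1109/2048 | -2217/4096, -277/512, -69/128, -17/32, -1/2, 0 } ⇒ -4435/8192
g(RBRBBBRBRBRBBRB) = { -1, -3/4, -5/8, -9/16, -35/64, -139/256, -555/1024, -1109/2048, -4435/8192 | -2217/4096, -277/512, -69/128, -17/32, -1/2, 0 } ⇒ -8869/16384

-8869/16384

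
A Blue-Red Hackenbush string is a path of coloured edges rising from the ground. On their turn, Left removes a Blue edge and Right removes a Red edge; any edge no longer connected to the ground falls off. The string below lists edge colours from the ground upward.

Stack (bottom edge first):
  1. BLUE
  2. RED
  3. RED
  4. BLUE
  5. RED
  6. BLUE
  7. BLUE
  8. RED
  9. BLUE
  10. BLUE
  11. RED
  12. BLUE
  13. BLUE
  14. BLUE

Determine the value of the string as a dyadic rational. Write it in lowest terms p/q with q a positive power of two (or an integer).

2927/8192

Build g(s[:k]) for k = 1..14, string s = BLUE RED RED BLUE RED BLUE BLUE RED BLUE BLUE RED BLUE BLUE BLUE.
g(B) = { 0 |  } = 1
g(BR) = { 0 | 1 } = 1/2
g(BRR) = { 0 | 1/2,1 } = 1/4
g(BRRB) = { 0,1/4 | 1/2,1 } = 3/8
g(BRRBR) = { 0,1/4 | 3/8,1/2,1 } = 5/16
g(BRRBRB) = { 0,1/4,5/16 | 3/8,1/2,1 } = 11/32
g(BRRBRBB) = { 0,1/4,5/16,11/32 | 3/8,1/2,1 } = 23/64
g(BRRBRBBR) = { 0,1/4,5/16,11/32 | 23/64,3/8,1/2,1 } = 45/128
g(BRRBRBBRB) = { 0,1/4,5/16,11/32,45/128 | 23/64,3/8,1/2,1 } = 91/256
g(BRRBRBBRBB) = { 0,1/4,5/16,11/32,45/128,91/256 | 23/64,3/8,1/2,1 } = 183/512
g(BRRBRBBRBBR) = { 0,1/4,5/16,11/32,45/128,91/256 | 183/512,23/64,3/8,1/2,1 } = 365/1024
g(BRRBRBBRBBRB) = { 0,1/4,5/16,11/32,45/128,91/256,365/1024 | 183/512,23/64,3/8,1/2,1 } = 731/2048
g(BRRBRBBRBBRBB) = { 0,1/4,5/16,11/32,45/128,91/256,365/1024,731/2048 | 183/512,23/64,3/8,1/2,1 } = 1463/4096
g(BRRBRBBRBBRBBB) = { 0,1/4,5/16,11/32,45/128,91/256,365/1024,731/2048,1463/4096 | 183/512,23/64,3/8,1/2,1 } = 2927/8192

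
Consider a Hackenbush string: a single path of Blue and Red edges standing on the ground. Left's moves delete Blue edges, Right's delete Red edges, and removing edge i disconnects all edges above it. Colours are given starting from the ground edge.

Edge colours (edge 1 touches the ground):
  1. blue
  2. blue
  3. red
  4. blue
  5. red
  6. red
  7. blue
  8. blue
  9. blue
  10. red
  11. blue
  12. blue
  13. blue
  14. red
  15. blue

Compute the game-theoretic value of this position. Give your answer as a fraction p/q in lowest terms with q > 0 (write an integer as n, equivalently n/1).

13243/8192

Build value(s[:k]) for k = 1..15, string s = blue blue red blue red red blue blue blue red blue blue blue red blue.
edge 1 of 15 (blue): { 0 | — } — 1
edge 2 of 15 (blue): { 0; 1 | — } — 2
edge 3 of 15 (red): { 0; 1 | 2 } — 3/2
edge 4 of 15 (blue): { 0; 1; 3/2 | 2 } — 7/4
edge 5 of 15 (red): { 0; 1; 3/2 | 7/4; 2 } — 13/8
edge 6 of 15 (red): { 0; 1; 3/2 | 13/8; 7/4; 2 } — 25/16
edge 7 of 15 (blue): { 0; 1; 3/2; 25/16 | 13/8; 7/4; 2 } — 51/32
edge 8 of 15 (blue): { 0; 1; 3/2; 25/16; 51/32 | 13/8; 7/4; 2 } — 103/64
edge 9 of 15 (blue): { 0; 1; 3/2; 25/16; 51/32; 103/64 | 13/8; 7/4; 2 } — 207/128
edge 10 of 15 (red): { 0; 1; 3/2; 25/16; 51/32; 103/64 | 207/128; 13/8; 7/4; 2 } — 413/256
edge 11 of 15 (blue): { 0; 1; 3/2; 25/16; 51/32; 103/64; 413/256 | 207/128; 13/8; 7/4; 2 } — 827/512
edge 12 of 15 (blue): { 0; 1; 3/2; 25/16; 51/32; 103/64; 413/256; 827/512 | 207/128; 13/8; 7/4; 2 } — 1655/1024
edge 13 of 15 (blue): { 0; 1; 3/2; 25/16; 51/32; 103/64; 413/256; 827/512; 1655/1024 | 207/128; 13/8; 7/4; 2 } — 3311/2048
edge 14 of 15 (red): { 0; 1; 3/2; 25/16; 51/32; 103/64; 413/256; 827/512; 1655/1024 | 3311/2048; 207/128; 13/8; 7/4; 2 } — 6621/4096
edge 15 of 15 (blue): { 0; 1; 3/2; 25/16; 51/32; 103/64; 413/256; 827/512; 1655/1024; 6621/4096 | 3311/2048; 207/128; 13/8; 7/4; 2 } — 13243/8192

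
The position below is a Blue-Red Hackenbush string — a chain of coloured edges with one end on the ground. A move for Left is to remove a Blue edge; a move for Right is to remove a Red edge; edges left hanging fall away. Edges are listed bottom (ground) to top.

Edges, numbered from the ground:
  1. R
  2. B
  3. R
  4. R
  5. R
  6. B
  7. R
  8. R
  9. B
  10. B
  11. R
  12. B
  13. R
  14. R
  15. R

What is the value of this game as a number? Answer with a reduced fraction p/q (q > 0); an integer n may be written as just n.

G_1 [R]  L=[—]  R=[0]  ⇒ -1
G_2 [RB]  L=[-1]  R=[0]  ⇒ -1/2
G_3 [RBR]  L=[-1]  R=[-1/2,0]  ⇒ -3/4
G_4 [RBRR]  L=[-1]  R=[-3/4,-1/2,0]  ⇒ -7/8
G_5 [RBRRR]  L=[-1]  R=[-7/8,-3/4,-1/2,0]  ⇒ -15/16
G_6 [RBRRRB]  L=[-1,-15/16]  R=[-7/8,-3/4,-1/2,0]  ⇒ -29/32
G_7 [RBRRRBR]  L=[-1,-15/16]  R=[-29/32,-7/8,-3/4,-1/2,0]  ⇒ -59/64
G_8 [RBRRRBRR]  L=[-1,-15/16]  R=[-59/64,-29/32,-7/8,-3/4,-1/2,0]  ⇒ -119/128
G_9 [RBRRRBRRB]  L=[-1,-15/16,-119/128]  R=[-59/64,-29/32,-7/8,-3/4,-1/2,0]  ⇒ -237/256
G_10 [RBRRRBRRBB]  L=[-1,-15/16,-119/128,-237/256]  R=[-59/64,-29/32,-7/8,-3/4,-1/2,0]  ⇒ -473/512
G_11 [RBRRRBRRBBR]  L=[-1,-15/16,-119/128,-237/256]  R=[-473/512,-59/64,-29/32,-7/8,-3/4,-1/2,0]  ⇒ -947/1024
G_12 [RBRRRBRRBBRB]  L=[-1,-15/16,-119/128,-237/256,-947/1024]  R=[-473/512,-59/64,-29/32,-7/8,-3/4,-1/2,0]  ⇒ -1893/2048
G_13 [RBRRRBRRBBRBR]  L=[-1,-15/16,-119/128,-237/256,-947/1024]  R=[-1893/2048,-473/512,-59/64,-29/32,-7/8,-3/4,-1/2,0]  ⇒ -3787/4096
G_14 [RBRRRBRRBBRBRR]  L=[-1,-15/16,-119/128,-237/256,-947/1024]  R=[-3787/4096,-1893/2048,-473/512,-59/64,-29/32,-7/8,-3/4,-1/2,0]  ⇒ -7575/8192
G_15 [RBRRRBRRBBRBRRR]  L=[-1,-15/16,-119/128,-237/256,-947/1024]  R=[-7575/8192,-3787/4096,-1893/2048,-473/512,-59/64,-29/32,-7/8,-3/4,-1/2,0]  ⇒ -15151/16384

-15151/16384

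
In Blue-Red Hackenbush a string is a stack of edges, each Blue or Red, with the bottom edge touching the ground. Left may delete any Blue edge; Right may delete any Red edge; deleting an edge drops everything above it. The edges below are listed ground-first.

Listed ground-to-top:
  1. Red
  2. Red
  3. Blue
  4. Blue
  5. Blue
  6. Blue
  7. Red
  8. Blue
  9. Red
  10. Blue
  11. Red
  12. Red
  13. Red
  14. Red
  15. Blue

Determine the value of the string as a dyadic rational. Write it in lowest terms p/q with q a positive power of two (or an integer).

-8893/8192

Prefix values for Red Red Blue Blue Blue Blue Red Blue Red Blue Red Red Red Red Blue via {L|R} + simplicity:
1 of 15 · R · max L −∞ · min R 0 = -1
2 of 15 · RR · max L −∞ · min R -1 = -2
3 of 15 · RRB · max L -2 · min R -1 = -3/2
4 of 15 · RRBB · max L -3/2 · min R -1 = -5/4
5 of 15 · RRBBB · max L -5/4 · min R -1 = -9/8
6 of 15 · RRBBBB · max L -9/8 · min R -1 = -17/16
7 of 15 · RRBBBBR · max L -9/8 · min R -17/16 = -35/32
8 of 15 · RRBBBBRB · max L -35/32 · min R -17/16 = -69/64
9 of 15 · RRBBBBRBR · max L -35/32 · min R -69/64 = -139/128
10 of 15 · RRBBBBRBRB · max L -139/128 · min R -69/64 = -277/256
11 of 15 · RRBBBBRBRBR · max L -139/128 · min R -277/256 = -555/512
12 of 15 · RRBBBBRBRBRR · max L -139/128 · min R -555/512 = -1111/1024
13 of 15 · RRBBBBRBRBRRR · max L -139/128 · min R -1111/1024 = -2223/2048
14 of 15 · RRBBBBRBRBRRRR · max L -139/128 · min R -2223/2048 = -4447/4096
15 of 15 · RRBBBBRBRBRRRRB · max L -4447/4096 · min R -2223/2048 = -8893/8192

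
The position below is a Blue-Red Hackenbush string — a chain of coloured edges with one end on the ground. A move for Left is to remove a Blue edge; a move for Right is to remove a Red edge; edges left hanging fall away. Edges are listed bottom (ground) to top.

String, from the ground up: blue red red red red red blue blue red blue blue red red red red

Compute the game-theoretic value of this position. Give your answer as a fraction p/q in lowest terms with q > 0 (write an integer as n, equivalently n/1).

Build val(s[:k]) for k = 1..15, string s = blue red red red red red blue blue red blue blue red red red red.
step 1: add blue to get b; options L={ 0 } R={  } so 1
step 2: add red to get br; options L={ 0 } R={ 1 } so 1/2
step 3: add red to get brr; options L={ 0 } R={ 1/2; 1 } so 1/4
step 4: add red to get brrr; options L={ 0 } R={ 1/4; 1/2; 1 } so 1/8
step 5: add red to get brrrr; options L={ 0 } R={ 1/8; 1/4; 1/2; 1 } so 1/16
step 6: add red to get brrrrr; options L={ 0 } R={ 1/16; 1/8; 1/4; 1/2; 1 } so 1/32
step 7: add blue to get brrrrrb; options L={ 0; 1/32 } R={ 1/16; 1/8; 1/4; 1/2; 1 } so 3/64
step 8: add blue to get brrrrrbb; options L={ 0; 1/32; 3/64 } R={ 1/16; 1/8; 1/4; 1/2; 1 } so 7/128
step 9: add red to get brrrrrbbr; options L={ 0; 1/32; 3/64 } R={ 7/128; 1/16; 1/8; 1/4; 1/2; 1 } so 13/256
step 10: add blue to get brrrrrbbrb; options L={ 0; 1/32; 3/64; 13/256 } R={ 7/128; 1/16; 1/8; 1/4; 1/2; 1 } so 27/512
step 11: add blue to get brrrrrbbrbb; options L={ 0; 1/32; 3/64; 13/256; 27/512 } R={ 7/128; 1/16; 1/8; 1/4; 1/2; 1 } so 55/1024
step 12: add red to get brrrrrbbrbbr; options L={ 0; 1/32; 3/64; 13/256; 27/512 } R={ 55/1024; 7/128; 1/16; 1/8; 1/4; 1/2; 1 } so 109/2048
step 13: add red to get brrrrrbbrbbrr; options L={ 0; 1/32; 3/64; 13/256; 27/512 } R={ 109/2048; 55/1024; 7/128; 1/16; 1/8; 1/4; 1/2; 1 } so 217/4096
step 14: add red to get brrrrrbbrbbrrr; options L={ 0; 1/32; 3/64; 13/256; 27/512 } R={ 217/4096; 109/2048; 55/1024; 7/128; 1/16; 1/8; 1/4; 1/2; 1 } so 433/8192
step 15: add red to get brrrrrbbrbbrrrr; options L={ 0; 1/32; 3/64; 13/256; 27/512 } R={ 433/8192; 217/4096; 109/2048; 55/1024; 7/128; 1/16; 1/8; 1/4; 1/2; 1 } so 865/16384

865/16384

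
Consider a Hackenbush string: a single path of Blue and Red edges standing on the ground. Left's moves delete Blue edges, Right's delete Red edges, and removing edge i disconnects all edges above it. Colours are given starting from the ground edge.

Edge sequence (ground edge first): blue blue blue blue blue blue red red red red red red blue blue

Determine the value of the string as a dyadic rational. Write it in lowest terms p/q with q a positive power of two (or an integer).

1287/256

Recurse on prefixes of the 14-edge string blue blue blue blue blue blue red red red red red red blue blue:
step 1: add blue to get b; options L={ 0 } R={  } → 1
step 2: add blue to get bb; options L={ 0, 1 } R={  } → 2
step 3: add blue to get bbb; options L={ 0, 1, 2 } R={  } → 3
step 4: add blue to get bbbb; options L={ 0, 1, 2, 3 } R={  } → 4
step 5: add blue to get bbbbb; options L={ 0, 1, 2, 3, 4 } R={  } → 5
step 6: add blue to get bbbbbb; options L={ 0, 1, 2, 3, 4, 5 } R={  } → 6
step 7: add red to get bbbbbbr; options L={ 0, 1, 2, 3, 4, 5 } R={ 6 } → 11/2
step 8: add red to get bbbbbbrr; options L={ 0, 1, 2, 3, 4, 5 } R={ 11/2, 6 } → 21/4
step 9: add red to get bbbbbbrrr; options L={ 0, 1, 2, 3, 4, 5 } R={ 21/4, 11/2, 6 } → 41/8
step 10: add red to get bbbbbbrrrr; options L={ 0, 1, 2, 3, 4, 5 } R={ 41/8, 21/4, 11/2, 6 } → 81/16
step 11: add red to get bbbbbbrrrrr; options L={ 0, 1, 2, 3, 4, 5 } R={ 81/16, 41/8, 21/4, 11/2, 6 } → 161/32
step 12: add red to get bbbbbbrrrrrr; options L={ 0, 1, 2, 3, 4, 5 } R={ 161/32, 81/16, 41/8, 21/4, 11/2, 6 } → 321/64
step 13: add blue to get bbbbbbrrrrrrb; options L={ 0, 1, 2, 3, 4, 5, 321/64 } R={ 161/32, 81/16, 41/8, 21/4, 11/2, 6 } → 643/128
step 14: add blue to get bbbbbbrrrrrrbb; options L={ 0, 1, 2, 3, 4, 5, 321/64, 643/128 } R={ 161/32, 81/16, 41/8, 21/4, 11/2, 6 } → 1287/256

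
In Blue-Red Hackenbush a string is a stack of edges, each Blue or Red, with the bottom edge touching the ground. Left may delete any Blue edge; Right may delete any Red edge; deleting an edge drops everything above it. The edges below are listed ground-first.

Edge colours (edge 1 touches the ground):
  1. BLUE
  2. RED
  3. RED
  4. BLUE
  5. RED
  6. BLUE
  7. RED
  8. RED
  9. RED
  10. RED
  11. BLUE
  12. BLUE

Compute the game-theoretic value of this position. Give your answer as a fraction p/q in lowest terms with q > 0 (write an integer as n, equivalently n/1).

Recurse on prefixes of the 12-edge string BLUE RED RED BLUE RED BLUE RED RED RED RED BLUE BLUE:
1 of 12 · B · max L 0 · min R +∞ => 1
2 of 12 · BR · max L 0 · min R 1 => 1/2
3 of 12 · BRR · max L 0 · min R 1/2 => 1/4
4 of 12 · BRRB · max L 1/4 · min R 1/2 => 3/8
5 of 12 · BRRBR · max L 1/4 · min R 3/8 => 5/16
6 of 12 · BRRBRB · max L 5/16 · min R 3/8 => 11/32
7 of 12 · BRRBRBR · max L 5/16 · min R 11/32 => 21/64
8 of 12 · BRRBRBRR · max L 5/16 · min R 21/64 => 41/128
9 of 12 · BRRBRBRRR · max L 5/16 · min R 41/128 => 81/256
10 of 12 · BRRBRBRRRR · max L 5/16 · min R 81/256 => 161/512
11 of 12 · BRRBRBRRRRB · max L 161/512 · min R 81/256 => 323/1024
12 of 12 · BRRBRBRRRRBB · max L 323/1024 · min R 81/256 => 647/2048

647/2048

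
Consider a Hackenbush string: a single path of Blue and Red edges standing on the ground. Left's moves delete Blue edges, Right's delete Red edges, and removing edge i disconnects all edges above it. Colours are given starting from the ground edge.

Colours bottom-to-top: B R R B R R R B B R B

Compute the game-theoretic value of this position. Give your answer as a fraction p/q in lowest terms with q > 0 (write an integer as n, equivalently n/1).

Prefix values for B R R B R R R B B R B via {L|R} + simplicity:
value_1 [B]  L=[0]  R=[none]  gives 1
value_2 [BR]  L=[0]  R=[1]  gives 1/2
value_3 [BRR]  L=[0]  R=[1/2, 1]  gives 1/4
value_4 [BRRB]  L=[0, 1/4]  R=[1/2, 1]  gives 3/8
value_5 [BRRBR]  L=[0, 1/4]  R=[3/8, 1/2, 1]  gives 5/16
value_6 [BRRBRR]  L=[0, 1/4]  R=[5/16, 3/8, 1/2, 1]  gives 9/32
value_7 [BRRBRRR]  L=[0, 1/4]  R=[9/32, 5/16, 3/8, 1/2, 1]  gives 17/64
value_8 [BRRBRRRB]  L=[0, 1/4, 17/64]  R=[9/32, 5/16, 3/8, 1/2, 1]  gives 35/128
value_9 [BRRBRRRBB]  L=[0, 1/4, 17/64, 35/128]  R=[9/32, 5/16, 3/8, 1/2, 1]  gives 71/256
value_10 [BRRBRRRBBR]  L=[0, 1/4, 17/64, 35/128]  R=[71/256, 9/32, 5/16, 3/8, 1/2, 1]  gives 141/512
value_11 [BRRBRRRBBRB]  L=[0, 1/4, 17/64, 35/128, 141/512]  R=[71/256, 9/32, 5/16, 3/8, 1/2, 1]  gives 283/1024

283/1024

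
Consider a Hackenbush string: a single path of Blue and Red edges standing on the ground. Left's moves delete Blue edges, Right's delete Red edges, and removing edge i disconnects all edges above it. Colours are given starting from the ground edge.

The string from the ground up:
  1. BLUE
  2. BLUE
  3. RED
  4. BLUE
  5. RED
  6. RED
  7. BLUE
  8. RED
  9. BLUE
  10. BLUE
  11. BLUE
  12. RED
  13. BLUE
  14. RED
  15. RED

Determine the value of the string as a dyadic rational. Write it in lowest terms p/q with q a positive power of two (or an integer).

13033/8192

Build G(s[:k]) for k = 1..15, string s = BLUE BLUE RED BLUE RED RED BLUE RED BLUE BLUE BLUE RED BLUE RED RED.
G(B) = { 0 | · } => 1
G(BB) = { 0; 1 | · } => 2
G(BBR) = { 0; 1 | 2 } => 3/2
G(BBRB) = { 0; 1; 3/2 | 2 } => 7/4
G(BBRBR) = { 0; 1; 3/2 | 7/4; 2 } => 13/8
G(BBRBRR) = { 0; 1; 3/2 | 13/8; 7/4; 2 } => 25/16
G(BBRBRRB) = { 0; 1; 3/2; 25/16 | 13/8; 7/4; 2 } => 51/32
G(BBRBRRBR) = { 0; 1; 3/2; 25/16 | 51/32; 13/8; 7/4; 2 } => 101/64
G(BBRBRRBRB) = { 0; 1; 3/2; 25/16; 101/64 | 51/32; 13/8; 7/4; 2 } => 203/128
G(BBRBRRBRBB) = { 0; 1; 3/2; 25/16; 101/64; 203/128 | 51/32; 13/8; 7/4; 2 } => 407/256
G(BBRBRRBRBBB) = { 0; 1; 3/2; 25/16; 101/64; 203/128; 407/256 | 51/32; 13/8; 7/4; 2 } => 815/512
G(BBRBRRBRBBBR) = { 0; 1; 3/2; 25/16; 101/64; 203/128; 407/256 | 815/512; 51/32; 13/8; 7/4; 2 } => 1629/1024
G(BBRBRRBRBBBRB) = { 0; 1; 3/2; 25/16; 101/64; 203/128; 407/256; 1629/1024 | 815/512; 51/32; 13/8; 7/4; 2 } => 3259/2048
G(BBRBRRBRBBBRBR) = { 0; 1; 3/2; 25/16; 101/64; 203/128; 407/256; 1629/1024 | 3259/2048; 815/512; 51/32; 13/8; 7/4; 2 } => 6517/4096
G(BBRBRRBRBBBRBRR) = { 0; 1; 3/2; 25/16; 101/64; 203/128; 407/256; 1629/1024 | 6517/4096; 3259/2048; 815/512; 51/32; 13/8; 7/4; 2 } => 13033/8192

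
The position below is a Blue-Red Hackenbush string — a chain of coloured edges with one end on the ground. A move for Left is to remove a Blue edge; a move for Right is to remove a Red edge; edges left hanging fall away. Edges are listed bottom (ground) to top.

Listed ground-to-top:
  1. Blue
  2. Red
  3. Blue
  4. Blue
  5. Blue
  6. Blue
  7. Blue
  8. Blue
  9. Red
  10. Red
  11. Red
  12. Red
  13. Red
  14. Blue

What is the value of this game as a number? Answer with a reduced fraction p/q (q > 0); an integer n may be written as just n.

1 of 14 · B · max L 0 · min R +∞ gives 1
2 of 14 · BR · max L 0 · min R 1 gives 1/2
3 of 14 · BRB · max L 1/2 · min R 1 gives 3/4
4 of 14 · BRBB · max L 3/4 · min R 1 gives 7/8
5 of 14 · BRBBB · max L 7/8 · min R 1 gives 15/16
6 of 14 · BRBBBB · max L 15/16 · min R 1 gives 31/32
7 of 14 · BRBBBBB · max L 31/32 · min R 1 gives 63/64
8 of 14 · BRBBBBBB · max L 63/64 · min R 1 gives 127/128
9 of 14 · BRBBBBBBR · max L 63/64 · min R 127/128 gives 253/256
10 of 14 · BRBBBBBBRR · max L 63/64 · min R 253/256 gives 505/512
11 of 14 · BRBBBBBBRRR · max L 63/64 · min R 505/512 gives 1009/1024
12 of 14 · BRBBBBBBRRRR · max L 63/64 · min R 1009/1024 gives 2017/2048
13 of 14 · BRBBBBBBRRRRR · max L 63/64 · min R 2017/2048 gives 4033/4096
14 of 14 · BRBBBBBBRRRRRB · max L 4033/4096 · min R 2017/2048 gives 8067/8192

8067/8192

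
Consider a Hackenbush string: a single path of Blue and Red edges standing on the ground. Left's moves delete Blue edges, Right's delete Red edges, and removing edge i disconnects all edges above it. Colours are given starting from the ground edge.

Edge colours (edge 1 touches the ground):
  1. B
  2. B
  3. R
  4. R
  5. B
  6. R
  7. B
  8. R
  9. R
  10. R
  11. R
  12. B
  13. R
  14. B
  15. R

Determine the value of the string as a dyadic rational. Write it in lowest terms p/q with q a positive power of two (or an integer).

10773/8192

Recurse on prefixes of the 15-edge string B B R R B R B R R R R B R B R:
value(B) = { 0 |  } — 1
value(BB) = { 0 1 |  } — 2
value(BBR) = { 0 1 | 2 } — 3/2
value(BBRR) = { 0 1 | 3/2 2 } — 5/4
value(BBRRB) = { 0 1 5/4 | 3/2 2 } — 11/8
value(BBRRBR) = { 0 1 5/4 | 11/8 3/2 2 } — 21/16
value(BBRRBRB) = { 0 1 5/4 21/16 | 11/8 3/2 2 } — 43/32
value(BBRRBRBR) = { 0 1 5/4 21/16 | 43/32 11/8 3/2 2 } — 85/64
value(BBRRBRBRR) = { 0 1 5/4 21/16 | 85/64 43/32 11/8 3/2 2 } — 169/128
value(BBRRBRBRRR) = { 0 1 5/4 21/16 | 169/128 85/64 43/32 11/8 3/2 2 } — 337/256
value(BBRRBRBRRRR) = { 0 1 5/4 21/16 | 337/256 169/128 85/64 43/32 11/8 3/2 2 } — 673/512
value(BBRRBRBRRRRB) = { 0 1 5/4 21/16 673/512 | 337/256 169/128 85/64 43/32 11/8 3/2 2 } — 1347/1024
value(BBRRBRBRRRRBR) = { 0 1 5/4 21/16 673/512 | 1347/1024 337/256 169/128 85/64 43/32 11/8 3/2 2 } — 2693/2048
value(BBRRBRBRRRRBRB) = { 0 1 5/4 21/16 673/512 2693/2048 | 1347/1024 337/256 169/128 85/64 43/32 11/8 3/2 2 } — 5387/4096
value(BBRRBRBRRRRBRBR) = { 0 1 5/4 21/16 673/512 2693/2048 | 5387/4096 1347/1024 337/256 169/128 85/64 43/32 11/8 3/2 2 } — 10773/8192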